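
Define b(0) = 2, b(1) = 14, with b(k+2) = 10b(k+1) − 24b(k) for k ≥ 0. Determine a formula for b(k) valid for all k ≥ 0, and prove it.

Claim: b(k) = 3·6^k − 4^k.

Base cases: b(0) = 2 and 3·6^0 − 4^0 = 2; b(1) = 14 and 3·6^1 − 4^1 = 14.
Assume b(j) = 3·6^j − 4^j for all 0 ≤ j ≤ r, where r ≥ 1.
Then b(r+1) = 10b(r) − 24b(r−1) = 10·(3·6^r − 4^r) − 24·(3·6^{r−1} − 4^{r−1}) = 3·(10·6 − 24)6^{r−1} − (10·4 − 24)4^{r−1} = 108·6^{r−1} − 16·4^{r−1} = 3·6^{r+1} − 4^{r+1}.
Hence b(k) = 3·6^k − 4^k for every k ≥ 0, by strong induction.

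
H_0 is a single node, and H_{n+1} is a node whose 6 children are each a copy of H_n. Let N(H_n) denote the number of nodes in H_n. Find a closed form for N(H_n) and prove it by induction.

Claim: N(H_n) = (6^{n+1} − 1)/5.

Base case: N(H_0) = 1, and (6^{0+1} − 1)/5 = 1.
Assume N(H_r) = (6^{r+1} − 1)/5.
Then N(H_{r+1}) = 1 + 6N(H_r) = 1 + 6·(6^{r+1} − 1)/5 = 1 + (6^{r+2} − 6)/5 = (5 + 6^{r+2} − 6)/5 = (6^{r+2} − 1)/5.
By induction, N(H_n) = (6^{n+1} − 1)/5 for all n ≥ 0.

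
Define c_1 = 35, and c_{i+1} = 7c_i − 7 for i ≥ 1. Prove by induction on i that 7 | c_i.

Base case: c_1 = 35 = 7·5, so 7 | c_1.
Assume 7 | c_m, so c_m = 7t for some integer t.
Then c_{m+1} = 7c_m − 7 = 7·(7t) − 7 = 7(7t − 1), so 7 | c_{m+1}.
This completes the inductive step, so 7 | c_i for all i ≥ 1.

7 | c_i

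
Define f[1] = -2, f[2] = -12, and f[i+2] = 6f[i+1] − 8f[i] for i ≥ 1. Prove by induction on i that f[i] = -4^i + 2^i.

Base cases: f[1] = -2 and -4^1 + 2^1 = -2; f[2] = -12 and -4^2 + 2^2 = -12.
Assume f[j] = -4^j + 2^j for all 1 ≤ j ≤ r, where r ≥ 2.
Then f[r+1] = 6f[r] − 8f[r−1] = 6·(-4^r + 2^r) − 8·(-4^{r−1} + 2^{r−1}) = -(6·4 − 8)4^{r−1} + (6·2 − 8)2^{r−1} = -16·4^{r−1} + 4·2^{r−1} = -4^{r+1} + 2^{r+1}.
By strong induction, f[i] = -4^i + 2^i for all i ≥ 1.

f[i] = -4^i + 2^i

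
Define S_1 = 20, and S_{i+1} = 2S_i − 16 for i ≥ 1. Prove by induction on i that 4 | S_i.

Base case: S_1 = 20 = 4·5, so 4 | S_1.
Assume 4 | S_m, so S_m = 4t for some integer t.
Then S_{m+1} = 2S_m − 16 = 2·(4t) − 16 = 4(2t − 4), so 4 | S_{m+1}.
This completes the inductive step, so 4 | S_i for all i ≥ 1.

4 | S_i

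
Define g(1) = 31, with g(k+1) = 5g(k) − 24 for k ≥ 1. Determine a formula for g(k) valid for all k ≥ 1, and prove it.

Claim: g(k) = 5^{k+1} + 6.

Base case: g(1) = 31, and 5^{1+1} + 6 = 25 + 6 = 31.
Assume g(r) = 5^{r+1} + 6 for some r ≥ 1.
Then g(r+1) = 5g(r) − 24 = 5·(5^{r+1} + 6) − 24 = 5^{r+2} + 30 − 24 = 5^{r+2} + 6.
So the formula holds for r+1, and by induction g(k) = 5^{k+1} + 6 for all k ≥ 1.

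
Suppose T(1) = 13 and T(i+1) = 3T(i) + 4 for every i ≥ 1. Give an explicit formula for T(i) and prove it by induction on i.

Claim: T(i) = 5·3^i − 2.

Base case: T(1) = 13, and 5·3^1 − 2 = 15 − 2 = 13.
Assume T(k) = 5·3^k − 2 for some k ≥ 1.
Then T(k+1) = 3T(k) + 4 = 3·(5·3^k − 2) + 4 = 15·3^k − 6 + 4 = 5·3^{k+1} − 2.
Hence T(i) = 5·3^i − 2 for every i ≥ 1, by induction.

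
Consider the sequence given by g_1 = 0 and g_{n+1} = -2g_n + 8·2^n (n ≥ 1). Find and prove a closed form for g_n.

Claim: g_n = 2·(-2)^n + 2·2^n.

Base case: g_1 = 0, and 2·(-2)^1 + 2·2^1 = -4 + 4 = 0.
Assume g_k = 2·(-2)^k + 2·2^k for some k ≥ 1.
Then g_{k+1} = -2g_k + 8·2^k = -2·(2·(-2)^k + 2·2^k) + 8·2^k = 2·(-2)^{k+1} − 4·2^k + 8·2^k = 2·(-2)^{k+1} + 4·2^k = 2·(-2)^{k+1} + 2·2^{k+1}.
This completes the inductive step, so g_n = 2·(-2)^n + 2·2^n for all n ≥ 1.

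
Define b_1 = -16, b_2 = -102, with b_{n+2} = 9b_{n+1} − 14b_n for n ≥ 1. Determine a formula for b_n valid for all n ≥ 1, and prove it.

Claim: b_n = -2^n − 2·7^n.

Base cases: b_1 = -16 and -2^1 − 2·7^1 = -16; b_2 = -102 and -2^2 − 2·7^2 = -102.
Assume b_i = -2^i − 2·7^i for all 1 ≤ i ≤ j, where j ≥ 2.
Then b_{j+1} = 9b_j − 14b_{j−1} = 9·(-2^j − 2·7^j) − 14·(-2^{j−1} − 2·7^{j−1}) = -(9·2 − 14)2^{j−1} − 2·(9·7 − 14)7^{j−1} = -4·2^{j−1} − 98·7^{j−1} = -2^{j+1} − 2·7^{j+1}.
So the formula holds for j+1, and by strong induction b_n = -2^n − 2·7^n for all n ≥ 1.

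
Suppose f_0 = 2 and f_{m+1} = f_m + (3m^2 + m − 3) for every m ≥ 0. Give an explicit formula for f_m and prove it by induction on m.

Claim: f_m = m^3 − m^2 − 3m + 2.

Base case: f_0 = 2, and 0^3 − 0^2 − 3·0 + 2 = 2.
Assume f_r = r^3 − r^2 − 3r + 2.
Then f_{r+1} = f_r + (3r^2 + r − 3) = (r^3 − r^2 − 3r + 2) + (3r^2 + r − 3) = r^3 + 2r^2 − 2r − 1,
and (r+1)^3 − (r+1)^2 − 3·(r+1) + 2 = r^3 + 2r^2 − 2r − 1.
By induction, f_m = m^3 − m^2 − 3m + 2 for all m ≥ 0.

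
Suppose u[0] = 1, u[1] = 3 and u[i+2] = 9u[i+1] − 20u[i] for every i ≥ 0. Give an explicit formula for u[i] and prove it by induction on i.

Claim: u[i] = 2·4^i − 5^i.

Base cases: u[0] = 1 and 2·4^0 − 5^0 = 1; u[1] = 3 and 2·4^1 − 5^1 = 3.
Assume u[j] = 2·4^j − 5^j for all 0 ≤ j ≤ m, where m ≥ 1.
Then u[m+1] = 9u[m] − 20u[m−1] = 9·(2·4^m − 5^m) − 20·(2·4^{m−1} − 5^{m−1}) = 2·(9·4 − 20)4^{m−1} − (9·5 − 20)5^{m−1} = 32·4^{m−1} − 25·5^{m−1} = 2·4^{m+1} − 5^{m+1}.
By strong induction, u[i] = 2·4^i − 5^i for all i ≥ 0.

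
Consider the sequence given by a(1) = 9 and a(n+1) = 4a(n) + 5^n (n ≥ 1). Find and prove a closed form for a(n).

Claim: a(n) = 4^n + 5^n.

Base case: a(1) = 9, and 4^1 + 5^1 = 4 + 5 = 9.
Assume a(j) = 4^j + 5^j for some j ≥ 1.
Then a(j+1) = 4a(j) + 5^j = 4·(4^j + 5^j) + 5^j = 4^{j+1} + 4·5^j + 5^j = 4^{j+1} + 5·5^j = 4^{j+1} + 5^{j+1}.
Hence a(n) = 4^n + 5^n for every n ≥ 1, by induction.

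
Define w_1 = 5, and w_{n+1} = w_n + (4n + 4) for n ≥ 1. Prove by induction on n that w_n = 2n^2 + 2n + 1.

Base case: w_1 = 5, and 2·1^2 + 2·1 + 1 = 5.
Assume w_j = 2j^2 + 2j + 1.
Then w_{j+1} = w_j + (4j + 4) = (2j^2 + 2j + 1) + (4j + 4) = 2j^2 + 6j + 5,
and 2·(j+1)^2 + 2·(j+1) + 1 = 2j^2 + 6j + 5.
This completes the inductive step, so w_n = 2n^2 + 2n + 1 for all n ≥ 1.

w_n = 2n^2 + 2n + 1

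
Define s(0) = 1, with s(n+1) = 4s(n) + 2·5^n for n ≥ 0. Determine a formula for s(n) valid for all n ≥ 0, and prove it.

Claim: s(n) = -4^n + 2·5^n.

Base case: s(0) = 1, and -4^0 + 2·5^0 = -1 + 2 = 1.
Assume s(r) = -4^r + 2·5^r for some r ≥ 0.
Then s(r+1) = 4s(r) + 2·5^r = 4·(-4^r + 2·5^r) + 2·5^r = -4^{r+1} + 8·5^r + 2·5^r = -4^{r+1} + 10·5^r = -4^{r+1} + 2·5^{r+1}.
By induction, s(n) = -4^n + 2·5^n for all n ≥ 0.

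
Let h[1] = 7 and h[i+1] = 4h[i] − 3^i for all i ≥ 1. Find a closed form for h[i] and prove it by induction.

Claim: h[i] = 4^i + 3^i.

Base case: h[1] = 7, and 4^1 + 3^1 = 4 + 3 = 7.
Assume h[j] = 4^j + 3^j for some j ≥ 1.
Then h[j+1] = 4h[j] − 3^j = 4·(4^j + 3^j) − 3^j = 4^{j+1} + 4·3^j − 3^j = 4^{j+1} + 3·3^j = 4^{j+1} + 3^{j+1}.
This completes the inductive step, so h[i] = 4^i + 3^i for all i ≥ 1.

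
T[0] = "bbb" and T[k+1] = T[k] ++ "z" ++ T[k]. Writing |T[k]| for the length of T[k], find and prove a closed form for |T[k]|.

Claim: |T[k]| = 2^{k+2} − 1.

Base case: |T[0]| = 3, and 2^{0+2} − 1 = 3.
Assume |T[r]| = 2^{r+2} − 1.
Then |T[r+1]| = |T[r]| + 1 + |T[r]| = 2|T[r]| + 1 = 2(2^{r+2} − 1) + 1 = 2^{r+3} − 2 + 1 = 2^{r+3} − 1.
This completes the inductive step, so |T[k]| = 2^{k+2} − 1 for all k ≥ 0.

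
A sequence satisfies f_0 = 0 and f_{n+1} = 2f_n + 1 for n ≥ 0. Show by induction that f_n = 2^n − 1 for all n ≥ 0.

Base case: f_0 = 0, and 2^0 − 1 = 1 − 1 = 0.
Assume f_r = 2^r − 1 for some r ≥ 0.
Then f_{r+1} = 2f_r + 1 = 2·(2^r − 1) + 1 = 2^{r+1} − 2 + 1 = 2^{r+1} − 1.
By induction, f_n = 2^n − 1 for all n ≥ 0.

f_n = 2^n − 1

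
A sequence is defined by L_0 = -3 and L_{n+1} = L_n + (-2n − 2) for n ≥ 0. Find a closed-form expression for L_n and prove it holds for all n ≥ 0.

Claim: L_n = -n^2 − n − 3.

Base case: L_0 = -3, and -0^2 − 0 − 3 = -3.
Assume L_j = -j^2 − j − 3.
Then L_{j+1} = L_j + (-2j − 2) = (-j^2 − j − 3) + (-2j − 2) = -j^2 − 3j − 5,
and -(j+1)^2 − (j+1) − 3 = -j^2 − 3j − 5.
This completes the inductive step, so L_n = -n^2 − n − 3 for all n ≥ 0.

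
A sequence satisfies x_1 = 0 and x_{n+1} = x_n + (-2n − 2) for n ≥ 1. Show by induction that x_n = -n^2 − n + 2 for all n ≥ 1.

Base case: x_1 = 0, and -1^2 − 1 + 2 = 0.
Assume x_j = -j^2 − j + 2.
Then x_{j+1} = x_j + (-2j − 2) = (-j^2 − j + 2) + (-2j − 2) = -j^2 − 3j,
and -(j+1)^2 − (j+1) + 2 = -j^2 − 3j.
Hence x_n = -n^2 − n + 2 for every n ≥ 1, by induction.

x_n = -n^2 − n + 2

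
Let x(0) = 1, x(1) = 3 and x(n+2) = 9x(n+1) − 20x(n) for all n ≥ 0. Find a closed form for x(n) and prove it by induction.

Claim: x(n) = 2·4^n − 5^n.

Base cases: x(0) = 1 and 2·4^0 − 5^0 = 1; x(1) = 3 and 2·4^1 − 5^1 = 3.
Assume x(j) = 2·4^j − 5^j for all 0 ≤ j ≤ m, where m ≥ 1.
Then x(m+1) = 9x(m) − 20x(m−1) = 9·(2·4^m − 5^m) − 20·(2·4^{m−1} − 5^{m−1}) = 2·(9·4 − 20)4^{m−1} − (9·5 − 20)5^{m−1} = 32·4^{m−1} − 25·5^{m−1} = 2·4^{m+1} − 5^{m+1}.
This completes the inductive step, so x(n) = 2·4^n − 5^n for all n ≥ 0.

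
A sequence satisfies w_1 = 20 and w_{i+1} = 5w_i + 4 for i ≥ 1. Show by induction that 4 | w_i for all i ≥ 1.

Base case: w_1 = 20 = 4·5, so 4 | w_1.
Assume 4 | w_j, so w_j = 4t for some integer t.
Then w_{j+1} = 5w_j + 4 = 5·(4t) + 4 = 4(5t + 1), so 4 | w_{j+1}.
By induction, 4 | w_i for all i ≥ 1.

4 | w_i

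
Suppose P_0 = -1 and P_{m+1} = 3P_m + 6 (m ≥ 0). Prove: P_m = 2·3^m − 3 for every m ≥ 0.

Base case: P_0 = -1, and 2·3^0 − 3 = 2 − 3 = -1.
Assume P_j = 2·3^j − 3 for some j ≥ 0.
Then P_{j+1} = 3P_j + 6 = 3·(2·3^j − 3) + 6 = 6·3^j − 9 + 6 = 2·3^{j+1} − 3.
By induction, P_m = 2·3^m − 3 for all m ≥ 0.

P_m = 2·3^m − 3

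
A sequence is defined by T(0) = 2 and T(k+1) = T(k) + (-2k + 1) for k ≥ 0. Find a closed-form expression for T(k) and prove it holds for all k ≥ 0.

Claim: T(k) = -k^2 + 2k + 2.

Base case: T(0) = 2, and -0^2 + 2·0 + 2 = 2.
Assume T(m) = -m^2 + 2m + 2.
Then T(m+1) = T(m) + (-2m + 1) = (-m^2 + 2m + 2) + (-2m + 1) = -m^2 + 3,
and -(m+1)^2 + 2·(m+1) + 2 = -m^2 + 3.
By induction, T(k) = -k^2 + 2k + 2 for all k ≥ 0.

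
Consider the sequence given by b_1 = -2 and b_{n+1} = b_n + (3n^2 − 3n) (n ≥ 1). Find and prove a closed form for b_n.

Claim: b_n = n^3 − 3n^2 + 2n − 2.

Base case: b_1 = -2, and 1^3 − 3·1^2 + 2·1 − 2 = -2.
Assume b_r = r^3 − 3r^2 + 2r − 2.
Then b_{r+1} = b_r + (3r^2 − 3r) = (r^3 − 3r^2 + 2r − 2) + (3r^2 − 3r) = r^3 − r − 2,
and (r+1)^3 − 3·(r+1)^2 + 2·(r+1) − 2 = r^3 − r − 2.
Hence b_n = n^3 − 3n^2 + 2n − 2 for every n ≥ 1, by induction.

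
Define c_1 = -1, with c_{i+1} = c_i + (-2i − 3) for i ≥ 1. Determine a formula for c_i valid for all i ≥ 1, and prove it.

Claim: c_i = -i^2 − 2i + 2.

Base case: c_1 = -1, and -1^2 − 2·1 + 2 = -1.
Assume c_k = -k^2 − 2k + 2.
Then c_{k+1} = c_k + (-2k − 3) = (-k^2 − 2k + 2) + (-2k − 3) = -k^2 − 4k − 1,
and -(k+1)^2 − 2·(k+1) + 2 = -k^2 − 4k − 1.
By induction, c_i = -i^2 − 2i + 2 for all i ≥ 1.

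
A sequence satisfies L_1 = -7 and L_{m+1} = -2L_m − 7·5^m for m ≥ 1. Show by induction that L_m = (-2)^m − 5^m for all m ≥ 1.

Base case: L_1 = -7, and (-2)^1 − 5^1 = -2 − 5 = -7.
Assume L_j = (-2)^j − 5^j for some j ≥ 1.
Then L_{j+1} = -2L_j − 7·5^j = -2·((-2)^j − 5^j) − 7·5^j = (-2)^{j+1} + 2·5^j − 7·5^j = (-2)^{j+1} − 5·5^j = (-2)^{j+1} − 5^{j+1}.
By induction, L_m = (-2)^m − 5^m for all m ≥ 1.

L_m = (-2)^m − 5^m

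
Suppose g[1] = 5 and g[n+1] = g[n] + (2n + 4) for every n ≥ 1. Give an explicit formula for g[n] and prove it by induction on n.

Claim: g[n] = n^2 + 3n + 1.

Base case: g[1] = 5, and 1^2 + 3·1 + 1 = 5.
Assume g[m] = m^2 + 3m + 1.
Then g[m+1] = g[m] + (2m + 4) = (m^2 + 3m + 1) + (2m + 4) = m^2 + 5m + 5,
and (m+1)^2 + 3·(m+1) + 1 = m^2 + 5m + 5.
This completes the inductive step, so g[n] = n^2 + 3n + 1 for all n ≥ 1.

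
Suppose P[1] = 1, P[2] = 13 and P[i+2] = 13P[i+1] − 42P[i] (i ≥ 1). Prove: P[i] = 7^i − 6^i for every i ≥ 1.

Base cases: P[1] = 1 and 7^1 − 6^1 = 1; P[2] = 13 and 7^2 − 6^2 = 13.
Assume P[j] = 7^j − 6^j for all 1 ≤ j ≤ k, where k ≥ 2.
Then P[k+1] = 13P[k] − 42P[k−1] = 13·(7^k − 6^k) − 42·(7^{k−1} − 6^{k−1}) = (13·7 − 42)7^{k−1} − (13·6 − 42)6^{k−1} = 49·7^{k−1} − 36·6^{k−1} = 7^{k+1} − 6^{k+1}.
This completes the inductive step, so P[i] = 7^i − 6^i for all i ≥ 1.

P[i] = 7^i − 6^i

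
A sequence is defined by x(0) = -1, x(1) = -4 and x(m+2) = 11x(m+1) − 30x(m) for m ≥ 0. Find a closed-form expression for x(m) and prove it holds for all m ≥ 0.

Claim: x(m) = 6^m − 2·5^m.

Base cases: x(0) = -1 and 6^0 − 2·5^0 = -1; x(1) = -4 and 6^1 − 2·5^1 = -4.
Assume x(i) = 6^i − 2·5^i for all 0 ≤ i ≤ j, where j ≥ 1.
Then x(j+1) = 11x(j) − 30x(j−1) = 11·(6^j − 2·5^j) − 30·(6^{j−1} − 2·5^{j−1}) = (11·6 − 30)6^{j−1} − 2·(11·5 − 30)5^{j−1} = 36·6^{j−1} − 50·5^{j−1} = 6^{j+1} − 2·5^{j+1}.
So the formula holds for j+1, and by strong induction x(m) = 6^m − 2·5^m for all m ≥ 0.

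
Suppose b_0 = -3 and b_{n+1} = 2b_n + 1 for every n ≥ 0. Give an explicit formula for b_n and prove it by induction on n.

Claim: b_n = -2^{n+1} − 1.

Base case: b_0 = -3, and -2^{0+1} − 1 = -2 − 1 = -3.
Assume b_j = -2^{j+1} − 1 for some j ≥ 0.
Then b_{j+1} = 2b_j + 1 = 2·(-2^{j+1} − 1) + 1 = -2^{j+2} − 2 + 1 = -2^{j+2} − 1.
This completes the inductive step, so b_n = -2^{n+1} − 1 for all n ≥ 0.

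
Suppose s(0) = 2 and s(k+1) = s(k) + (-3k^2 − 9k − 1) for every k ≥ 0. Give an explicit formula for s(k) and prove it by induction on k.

Claim: s(k) = -k^3 − 3k^2 + 3k + 2.

Base case: s(0) = 2, and -0^3 − 3·0^2 + 3·0 + 2 = 2.
Assume s(m) = -m^3 − 3m^2 + 3m + 2.
Then s(m+1) = s(m) + (-3m^2 − 9m − 1) = (-m^3 − 3m^2 + 3m + 2) + (-3m^2 − 9m − 1) = -m^3 − 6m^2 − 6m + 1,
and -(m+1)^3 − 3·(m+1)^2 + 3·(m+1) + 2 = -m^3 − 6m^2 − 6m + 1.
This completes the inductive step, so s(k) = -k^3 − 3k^2 + 3k + 2 for all k ≥ 0.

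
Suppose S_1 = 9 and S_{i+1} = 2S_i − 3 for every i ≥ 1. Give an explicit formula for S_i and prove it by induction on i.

Claim: S_i = 3·2^i + 3.

Base case: S_1 = 9, and 3·2^1 + 3 = 6 + 3 = 9.
Assume S_j = 3·2^j + 3 for some j ≥ 1.
Then S_{j+1} = 2S_j − 3 = 2·(3·2^j + 3) − 3 = 6·2^j + 6 − 3 = 3·2^{j+1} + 3.
So the formula holds for j+1, and by induction S_i = 3·2^i + 3 for all i ≥ 1.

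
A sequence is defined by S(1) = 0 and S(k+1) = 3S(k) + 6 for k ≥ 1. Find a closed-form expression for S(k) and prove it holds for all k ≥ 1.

Claim: S(k) = 3^k − 3.

Base case: S(1) = 0, and 3^1 − 3 = 3 − 3 = 0.
Assume S(m) = 3^m − 3 for some m ≥ 1.
Then S(m+1) = 3S(m) + 6 = 3·(3^m − 3) + 6 = 3^{m+1} − 9 + 6 = 3^{m+1} − 3.
This completes the inductive step, so S(k) = 3^k − 3 for all k ≥ 1.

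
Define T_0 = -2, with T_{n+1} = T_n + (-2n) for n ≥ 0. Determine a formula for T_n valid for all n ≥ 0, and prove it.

Claim: T_n = -n^2 + n − 2.

Base case: T_0 = -2, and -0^2 + 0 − 2 = -2.
Assume T_j = -j^2 + j − 2.
Then T_{j+1} = T_j + (-2j) = (-j^2 + j − 2) + (-2j) = -j^2 − j − 2,
and -(j+1)^2 + (j+1) − 2 = -j^2 − j − 2.
By induction, T_n = -n^2 + n − 2 for all n ≥ 0.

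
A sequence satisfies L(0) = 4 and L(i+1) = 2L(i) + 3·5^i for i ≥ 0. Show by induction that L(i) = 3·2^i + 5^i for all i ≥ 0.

Base case: L(0) = 4, and 3·2^0 + 5^0 = 3 + 1 = 4.
Assume L(r) = 3·2^r + 5^r for some r ≥ 0.
Then L(r+1) = 2L(r) + 3·5^r = 2·(3·2^r + 5^r) + 3·5^r = 3·2^{r+1} + 2·5^r + 3·5^r = 3·2^{r+1} + 5·5^r = 3·2^{r+1} + 5^{r+1}.
Hence L(i) = 3·2^i + 5^i for every i ≥ 0, by induction.

L(i) = 3·2^i + 5^i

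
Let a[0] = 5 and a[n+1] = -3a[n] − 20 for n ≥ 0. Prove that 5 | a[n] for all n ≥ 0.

Base case: a[0] = 5 = 5·1, so 5 | a[0].
Assume 5 | a[r], so a[r] = 5t for some integer t.
Then a[r+1] = -3a[r] − 20 = -3·(5t) − 20 = 5(-3t − 4), so 5 | a[r+1].
So the property holds for r+1, and by induction 5 | a[n] for all n ≥ 0.

5 | a[n]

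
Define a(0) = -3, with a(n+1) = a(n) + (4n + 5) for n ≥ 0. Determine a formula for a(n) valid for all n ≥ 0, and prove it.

Claim: a(n) = 2n^2 + 3n − 3.

Base case: a(0) = -3, and 2·0^2 + 3·0 − 3 = -3.
Assume a(j) = 2j^2 + 3j − 3.
Then a(j+1) = a(j) + (4j + 5) = (2j^2 + 3j − 3) + (4j + 5) = 2j^2 + 7j + 2,
and 2·(j+1)^2 + 3·(j+1) − 3 = 2j^2 + 7j + 2.
This completes the inductive step, so a(n) = 2n^2 + 3n − 3 for all n ≥ 0.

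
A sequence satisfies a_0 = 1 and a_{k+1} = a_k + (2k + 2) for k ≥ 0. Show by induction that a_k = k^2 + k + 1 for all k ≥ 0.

Base case: a_0 = 1, and 0^2 + 0 + 1 = 1.
Assume a_j = j^2 + j + 1.
Then a_{j+1} = a_j + (2j + 2) = (j^2 + j + 1) + (2j + 2) = j^2 + 3j + 3,
and (j+1)^2 + (j+1) + 1 = j^2 + 3j + 3.
This completes the inductive step, so a_k = k^2 + k + 1 for all k ≥ 0.

a_k = k^2 + k + 1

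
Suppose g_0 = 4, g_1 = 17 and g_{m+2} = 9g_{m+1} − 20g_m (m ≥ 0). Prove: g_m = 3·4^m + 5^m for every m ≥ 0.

Base cases: g_0 = 4 and 3·4^0 + 5^0 = 4; g_1 = 17 and 3·4^1 + 5^1 = 17.
Assume g_j = 3·4^j + 5^j for all 0 ≤ j ≤ r, where r ≥ 1.
Then g_{r+1} = 9g_r − 20g_{r−1} = 9·(3·4^r + 5^r) − 20·(3·4^{r−1} + 5^{r−1}) = 3·(9·4 − 20)4^{r−1} + (9·5 − 20)5^{r−1} = 48·4^{r−1} + 25·5^{r−1} = 3·4^{r+1} + 5^{r+1}.
So the formula holds for r+1, and by strong induction g_m = 3·4^m + 5^m for all m ≥ 0.

g_m = 3·4^m + 5^m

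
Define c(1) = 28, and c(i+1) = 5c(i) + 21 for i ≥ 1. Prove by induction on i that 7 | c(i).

Base case: c(1) = 28 = 7·4, so 7 | c(1).
Assume 7 | c(r), so c(r) = 7t for some integer t.
Then c(r+1) = 5c(r) + 21 = 5·(7t) + 21 = 7(5t + 3), so 7 | c(r+1).
So the property holds for r+1, and by induction 7 | c(i) for all i ≥ 1.

7 | c(i)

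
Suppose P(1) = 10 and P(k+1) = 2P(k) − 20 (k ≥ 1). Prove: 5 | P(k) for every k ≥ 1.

Base case: P(1) = 10 = 5·2, so 5 | P(1).
Assume 5 | P(j), so P(j) = 5t for some integer t.
Then P(j+1) = 2P(j) − 20 = 2·(5t) − 20 = 5(2t − 4), so 5 | P(j+1).
By induction, 5 | P(k) for all k ≥ 1.

5 | P(k)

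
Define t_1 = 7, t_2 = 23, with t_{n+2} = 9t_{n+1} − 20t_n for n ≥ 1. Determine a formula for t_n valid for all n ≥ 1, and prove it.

Claim: t_n = 3·4^n − 5^n.

Base cases: t_1 = 7 and 3·4^1 − 5^1 = 7; t_2 = 23 and 3·4^2 − 5^2 = 23.
Assume t_i = 3·4^i − 5^i for all 1 ≤ i ≤ j, where j ≥ 2.
Then t_{j+1} = 9t_j − 20t_{j−1} = 9·(3·4^j − 5^j) − 20·(3·4^{j−1} − 5^{j−1}) = 3·(9·4 − 20)4^{j−1} − (9·5 − 20)5^{j−1} = 48·4^{j−1} − 25·5^{j−1} = 3·4^{j+1} − 5^{j+1}.
So the formula holds for j+1, and by strong induction t_n = 3·4^n − 5^n for all n ≥ 1.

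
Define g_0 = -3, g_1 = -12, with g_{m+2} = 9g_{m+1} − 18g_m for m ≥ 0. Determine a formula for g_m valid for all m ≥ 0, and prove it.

Claim: g_m = -6^m − 2·3^m.

Base cases: g_0 = -3 and -6^0 − 2·3^0 = -3; g_1 = -12 and -6^1 − 2·3^1 = -12.
Assume g_j = -6^j − 2·3^j for all 0 ≤ j ≤ k, where k ≥ 1.
Then g_{k+1} = 9g_k − 18g_{k−1} = 9·(-6^k − 2·3^k) − 18·(-6^{k−1} − 2·3^{k−1}) = -(9·6 − 18)6^{k−1} − 2·(9·3 − 18)3^{k−1} = -36·6^{k−1} − 18·3^{k−1} = -6^{k+1} − 2·3^{k+1}.
By strong induction, g_m = -6^m − 2·3^m for all m ≥ 0.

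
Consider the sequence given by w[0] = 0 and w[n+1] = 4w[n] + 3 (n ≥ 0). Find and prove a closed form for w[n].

Claim: w[n] = 4^n − 1.

Base case: w[0] = 0, and 4^0 − 1 = 1 − 1 = 0.
Assume w[r] = 4^r − 1 for some r ≥ 0.
Then w[r+1] = 4w[r] + 3 = 4·(4^r − 1) + 3 = 4^{r+1} − 4 + 3 = 4^{r+1} − 1.
This completes the inductive step, so w[n] = 4^n − 1 for all n ≥ 0.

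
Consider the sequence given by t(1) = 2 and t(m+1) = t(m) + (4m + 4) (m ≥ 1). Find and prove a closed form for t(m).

Claim: t(m) = 2m^2 + 2m − 2.

Base case: t(1) = 2, and 2·1^2 + 2·1 − 2 = 2.
Assume t(r) = 2r^2 + 2r − 2.
Then t(r+1) = t(r) + (4r + 4) = (2r^2 + 2r − 2) + (4r + 4) = 2r^2 + 6r + 2,
and 2·(r+1)^2 + 2·(r+1) − 2 = 2r^2 + 6r + 2.
Hence t(m) = 2m^2 + 2m − 2 for every m ≥ 1, by induction.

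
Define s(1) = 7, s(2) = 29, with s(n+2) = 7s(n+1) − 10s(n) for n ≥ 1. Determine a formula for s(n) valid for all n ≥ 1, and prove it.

Claim: s(n) = 2^n + 5^n.

Base cases: s(1) = 7 and 2^1 + 5^1 = 7; s(2) = 29 and 2^2 + 5^2 = 29.
Assume s(j) = 2^j + 5^j for all 1 ≤ j ≤ m, where m ≥ 2.
Then s(m+1) = 7s(m) − 10s(m−1) = 7·(2^m + 5^m) − 10·(2^{m−1} + 5^{m−1}) = (7·2 − 10)2^{m−1} + (7·5 − 10)5^{m−1} = 4·2^{m−1} + 25·5^{m−1} = 2^{m+1} + 5^{m+1}.
Hence s(n) = 2^n + 5^n for every n ≥ 1, by strong induction.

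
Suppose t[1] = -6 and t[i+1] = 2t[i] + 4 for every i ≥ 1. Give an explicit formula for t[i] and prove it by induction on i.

Claim: t[i] = -2^i − 4.

Base case: t[1] = -6, and -2^1 − 4 = -2 − 4 = -6.
Assume t[j] = -2^j − 4 for some j ≥ 1.
Then t[j+1] = 2t[j] + 4 = 2·(-2^j − 4) + 4 = -2^{j+1} − 8 + 4 = -2^{j+1} − 4.
This completes the inductive step, so t[i] = -2^i − 4 for all i ≥ 1.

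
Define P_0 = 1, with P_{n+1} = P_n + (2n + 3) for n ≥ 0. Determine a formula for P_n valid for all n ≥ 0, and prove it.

Claim: P_n = n^2 + 2n + 1.

Base case: P_0 = 1, and 0^2 + 2·0 + 1 = 1.
Assume P_m = m^2 + 2m + 1.
Then P_{m+1} = P_m + (2m + 3) = (m^2 + 2m + 1) + (2m + 3) = m^2 + 4m + 4,
and (m+1)^2 + 2·(m+1) + 1 = m^2 + 4m + 4.
Hence P_n = n^2 + 2n + 1 for every n ≥ 0, by induction.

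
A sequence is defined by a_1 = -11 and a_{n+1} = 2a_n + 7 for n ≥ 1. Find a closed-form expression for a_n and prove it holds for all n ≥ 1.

Claim: a_n = -2^{n+1} − 7.

Base case: a_1 = -11, and -2^{1+1} − 7 = -4 − 7 = -11.
Assume a_j = -2^{j+1} − 7 for some j ≥ 1.
Then a_{j+1} = 2a_j + 7 = 2·(-2^{j+1} − 7) + 7 = -2^{j+2} − 14 + 7 = -2^{j+2} − 7.
By induction, a_n = -2^{n+1} − 7 for all n ≥ 1.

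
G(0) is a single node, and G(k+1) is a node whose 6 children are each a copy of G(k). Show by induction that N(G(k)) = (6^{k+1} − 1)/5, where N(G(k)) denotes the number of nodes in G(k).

Base case: N(G(0)) = 1, and (6^{0+1} − 1)/5 = 1.
Assume N(G(j)) = (6^{j+1} − 1)/5.
Then N(G(j+1)) = 1 + 6N(G(j)) = 1 + 6·(6^{j+1} − 1)/5 = 1 + (6^{j+2} − 6)/5 = (5 + 6^{j+2} − 6)/5 = (6^{j+2} − 1)/5.
So the formula holds for j+1, and by induction N(G(k)) = (6^{k+1} − 1)/5 for all k ≥ 0.

N(G(k)) = (6^{k+1} − 1)/5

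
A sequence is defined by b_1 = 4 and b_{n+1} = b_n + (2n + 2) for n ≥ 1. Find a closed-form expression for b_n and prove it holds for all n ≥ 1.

Claim: b_n = n^2 + n + 2.

Base case: b_1 = 4, and 1^2 + 1 + 2 = 4.
Assume b_j = j^2 + j + 2.
Then b_{j+1} = b_j + (2j + 2) = (j^2 + j + 2) + (2j + 2) = j^2 + 3j + 4,
and (j+1)^2 + (j+1) + 2 = j^2 + 3j + 4.
By induction, b_n = n^2 + n + 2 for all n ≥ 1.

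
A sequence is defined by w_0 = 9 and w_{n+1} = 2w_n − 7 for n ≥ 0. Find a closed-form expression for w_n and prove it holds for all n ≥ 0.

Claim: w_n = 2^{n+1} + 7.

Base case: w_0 = 9, and 2^{0+1} + 7 = 2 + 7 = 9.
Assume w_r = 2^{r+1} + 7 for some r ≥ 0.
Then w_{r+1} = 2w_r − 7 = 2·(2^{r+1} + 7) − 7 = 2^{r+2} + 14 − 7 = 2^{r+2} + 7.
By induction, w_n = 2^{n+1} + 7 for all n ≥ 0.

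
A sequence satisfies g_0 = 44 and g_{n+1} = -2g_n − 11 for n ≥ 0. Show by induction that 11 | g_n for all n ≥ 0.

Base case: g_0 = 44 = 11·4, so 11 | g_0.
Assume 11 | g_j, so g_j = 11t for some integer t.
Then g_{j+1} = -2g_j − 11 = -2·(11t) − 11 = 11(-2t − 1), so 11 | g_{j+1}.
This completes the inductive step, so 11 | g_n for all n ≥ 0.

11 | g_n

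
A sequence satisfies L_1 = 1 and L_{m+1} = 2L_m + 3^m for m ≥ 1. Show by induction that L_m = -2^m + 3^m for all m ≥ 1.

Base case: L_1 = 1, and -2^1 + 3^1 = -2 + 3 = 1.
Assume L_j = -2^j + 3^j for some j ≥ 1.
Then L_{j+1} = 2L_j + 3^j = 2·(-2^j + 3^j) + 3^j = -2^{j+1} + 2·3^j + 3^j = -2^{j+1} + 3·3^j = -2^{j+1} + 3^{j+1}.
Hence L_m = -2^m + 3^m for every m ≥ 1, by induction.

L_m = -2^m + 3^m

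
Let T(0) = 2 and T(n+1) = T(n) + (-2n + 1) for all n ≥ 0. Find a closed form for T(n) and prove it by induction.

Claim: T(n) = -n^2 + 2n + 2.

Base case: T(0) = 2, and -0^2 + 2·0 + 2 = 2.
Assume T(r) = -r^2 + 2r + 2.
Then T(r+1) = T(r) + (-2r + 1) = (-r^2 + 2r + 2) + (-2r + 1) = -r^2 + 3,
and -(r+1)^2 + 2·(r+1) + 2 = -r^2 + 3.
Hence T(n) = -n^2 + 2n + 2 for every n ≥ 0, by induction.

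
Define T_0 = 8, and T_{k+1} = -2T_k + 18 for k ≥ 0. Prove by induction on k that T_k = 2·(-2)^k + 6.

Base case: T_0 = 8, and 2·(-2)^0 + 6 = 2 + 6 = 8.
Assume T_j = 2·(-2)^j + 6 for some j ≥ 0.
Then T_{j+1} = -2T_j + 18 = -2·(2·(-2)^j + 6) + 18 = -4·(-2)^j − 12 + 18 = 2·(-2)^{j+1} + 6.
Hence T_k = 2·(-2)^k + 6 for every k ≥ 0, by induction.

T_k = 2·(-2)^k + 6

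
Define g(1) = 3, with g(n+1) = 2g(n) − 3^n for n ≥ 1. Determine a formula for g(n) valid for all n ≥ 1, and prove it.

Claim: g(n) = 3·2^n − 3^n.

Base case: g(1) = 3, and 3·2^1 − 3^1 = 6 − 3 = 3.
Assume g(k) = 3·2^k − 3^k for some k ≥ 1.
Then g(k+1) = 2g(k) − 3^k = 2·(3·2^k − 3^k) − 3^k = 3·2^{k+1} − 2·3^k − 3^k = 3·2^{k+1} − 3·3^k = 3·2^{k+1} − 3^{k+1}.
By induction, g(n) = 3·2^n − 3^n for all n ≥ 1.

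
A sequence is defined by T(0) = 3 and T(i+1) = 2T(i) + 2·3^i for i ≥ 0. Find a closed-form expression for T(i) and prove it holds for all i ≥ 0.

Claim: T(i) = 2^i + 2·3^i.

Base case: T(0) = 3, and 2^0 + 2·3^0 = 1 + 2 = 3.
Assume T(r) = 2^r + 2·3^r for some r ≥ 0.
Then T(r+1) = 2T(r) + 2·3^r = 2·(2^r + 2·3^r) + 2·3^r = 2^{r+1} + 4·3^r + 2·3^r = 2^{r+1} + 6·3^r = 2^{r+1} + 2·3^{r+1}.
By induction, T(i) = 2^i + 2·3^i for all i ≥ 0.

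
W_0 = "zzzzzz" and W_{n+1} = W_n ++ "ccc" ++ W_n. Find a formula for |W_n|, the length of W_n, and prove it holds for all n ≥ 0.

Claim: |W_n| = 9·2^n − 3.

Base case: |W_0| = 6, and 9·2^0 − 3 = 6.
Assume |W_k| = 9·2^k − 3.
Then |W_{k+1}| = |W_k| + 3 + |W_k| = 2|W_k| + 3 = 2(9·2^k − 3) + 3 = 9·2^{k+1} − 6 + 3 = 9·2^{k+1} − 3.
So the formula holds for k+1, and by induction |W_n| = 9·2^n − 3 for all n ≥ 0.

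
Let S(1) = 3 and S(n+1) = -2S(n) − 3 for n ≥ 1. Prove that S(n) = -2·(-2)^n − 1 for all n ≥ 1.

Base case: S(1) = 3, and -2·(-2)^1 − 1 = 4 − 1 = 3.
Assume S(m) = -2·(-2)^m − 1 for some m ≥ 1.
Then S(m+1) = -2S(m) − 3 = -2·(-2·(-2)^m − 1) − 3 = 4·(-2)^m + 2 − 3 = -2·(-2)^{m+1} − 1.
Hence S(n) = -2·(-2)^n − 1 for every n ≥ 1, by induction.

S(n) = -2·(-2)^n − 1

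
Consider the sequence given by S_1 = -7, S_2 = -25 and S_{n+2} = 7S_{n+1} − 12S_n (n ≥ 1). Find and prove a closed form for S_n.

Claim: S_n = -4^n − 3^n.

Base cases: S_1 = -7 and -4^1 − 3^1 = -7; S_2 = -25 and -4^2 − 3^2 = -25.
Assume S_j = -4^j − 3^j for all 1 ≤ j ≤ m, where m ≥ 2.
Then S_{m+1} = 7S_m − 12S_{m−1} = 7·(-4^m − 3^m) − 12·(-4^{m−1} − 3^{m−1}) = -(7·4 − 12)4^{m−1} − (7·3 − 12)3^{m−1} = -16·4^{m−1} − 9·3^{m−1} = -4^{m+1} − 3^{m+1}.
So the formula holds for m+1, and by strong induction S_n = -4^n − 3^n for all n ≥ 1.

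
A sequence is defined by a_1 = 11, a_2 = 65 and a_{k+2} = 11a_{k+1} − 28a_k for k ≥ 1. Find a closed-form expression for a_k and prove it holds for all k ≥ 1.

Claim: a_k = 7^k + 4^k.

Base cases: a_1 = 11 and 7^1 + 4^1 = 11; a_2 = 65 and 7^2 + 4^2 = 65.
Assume a_j = 7^j + 4^j for all 1 ≤ j ≤ r, where r ≥ 2.
Then a_{r+1} = 11a_r − 28a_{r−1} = 11·(7^r + 4^r) − 28·(7^{r−1} + 4^{r−1}) = (11·7 − 28)7^{r−1} + (11·4 − 28)4^{r−1} = 49·7^{r−1} + 16·4^{r−1} = 7^{r+1} + 4^{r+1}.
By strong induction, a_k = 7^k + 4^k for all k ≥ 1.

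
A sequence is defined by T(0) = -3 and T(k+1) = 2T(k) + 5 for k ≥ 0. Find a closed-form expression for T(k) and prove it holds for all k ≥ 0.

Claim: T(k) = 2^{k+1} − 5.

Base case: T(0) = -3, and 2^{0+1} − 5 = 2 − 5 = -3.
Assume T(r) = 2^{r+1} − 5 for some r ≥ 0.
Then T(r+1) = 2T(r) + 5 = 2·(2^{r+1} − 5) + 5 = 2^{r+2} − 10 + 5 = 2^{r+2} − 5.
Hence T(k) = 2^{k+1} − 5 for every k ≥ 0, by induction.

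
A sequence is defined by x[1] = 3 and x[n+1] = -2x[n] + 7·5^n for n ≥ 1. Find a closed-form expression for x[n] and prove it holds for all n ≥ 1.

Claim: x[n] = (-2)^n + 5^n.

Base case: x[1] = 3, and (-2)^1 + 5^1 = -2 + 5 = 3.
Assume x[m] = (-2)^m + 5^m for some m ≥ 1.
Then x[m+1] = -2x[m] + 7·5^m = -2·((-2)^m + 5^m) + 7·5^m = (-2)^{m+1} − 2·5^m + 7·5^m = (-2)^{m+1} + 5·5^m = (-2)^{m+1} + 5^{m+1}.
So the formula holds for m+1, and by induction x[n] = (-2)^n + 5^n for all n ≥ 1.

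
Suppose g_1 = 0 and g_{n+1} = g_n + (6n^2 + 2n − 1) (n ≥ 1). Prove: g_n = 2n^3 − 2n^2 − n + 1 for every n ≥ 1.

Base case: g_1 = 0, and 2·1^3 − 2·1^2 − 1 + 1 = 0.
Assume g_k = 2k^3 − 2k^2 − k + 1.
Then g_{k+1} = g_k + (6k^2 + 2k − 1) = (2k^3 − 2k^2 − k + 1) + (6k^2 + 2k − 1) = 2k^3 + 4k^2 + k,
and 2·(k+1)^3 − 2·(k+1)^2 − (k+1) + 1 = 2k^3 + 4k^2 + k.
By induction, g_n = 2n^3 − 2n^2 − n + 1 for all n ≥ 1.

g_n = 2n^3 − 2n^2 − n + 1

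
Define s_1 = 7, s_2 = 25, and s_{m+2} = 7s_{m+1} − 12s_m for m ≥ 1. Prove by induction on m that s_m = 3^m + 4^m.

Base cases: s_1 = 7 and 3^1 + 4^1 = 7; s_2 = 25 and 3^2 + 4^2 = 25.
Assume s_j = 3^j + 4^j for all 1 ≤ j ≤ r, where r ≥ 2.
Then s_{r+1} = 7s_r − 12s_{r−1} = 7·(3^r + 4^r) − 12·(3^{r−1} + 4^{r−1}) = (7·3 − 12)3^{r−1} + (7·4 − 12)4^{r−1} = 9·3^{r−1} + 16·4^{r−1} = 3^{r+1} + 4^{r+1}.
By strong induction, s_m = 3^m + 4^m for all m ≥ 1.

s_m = 3^m + 4^m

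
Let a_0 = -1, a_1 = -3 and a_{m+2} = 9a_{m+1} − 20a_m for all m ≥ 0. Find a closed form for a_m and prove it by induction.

Claim: a_m = 5^m − 2·4^m.

Base cases: a_0 = -1 and 5^0 − 2·4^0 = -1; a_1 = -3 and 5^1 − 2·4^1 = -3.
Assume a_j = 5^j − 2·4^j for all 0 ≤ j ≤ r, where r ≥ 1.
Then a_{r+1} = 9a_r − 20a_{r−1} = 9·(5^r − 2·4^r) − 20·(5^{r−1} − 2·4^{r−1}) = (9·5 − 20)5^{r−1} − 2·(9·4 − 20)4^{r−1} = 25·5^{r−1} − 32·4^{r−1} = 5^{r+1} − 2·4^{r+1}.
This completes the inductive step, so a_m = 5^m − 2·4^m for all m ≥ 0.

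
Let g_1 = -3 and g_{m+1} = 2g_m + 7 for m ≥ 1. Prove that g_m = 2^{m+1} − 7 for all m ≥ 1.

Base case: g_1 = -3, and 2^{1+1} − 7 = 4 − 7 = -3.
Assume g_j = 2^{j+1} − 7 for some j ≥ 1.
Then g_{j+1} = 2g_j + 7 = 2·(2^{j+1} − 7) + 7 = 2^{j+2} − 14 + 7 = 2^{j+2} − 7.
So the formula holds for j+1, and by induction g_m = 2^{m+1} − 7 for all m ≥ 1.

g_m = 2^{m+1} − 7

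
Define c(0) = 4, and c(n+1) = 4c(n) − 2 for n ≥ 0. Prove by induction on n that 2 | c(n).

Base case: c(0) = 4 = 2·2, so 2 | c(0).
Assume 2 | c(r), so c(r) = 2t for some integer t.
Then c(r+1) = 4c(r) − 2 = 4·(2t) − 2 = 2(4t − 1), so 2 | c(r+1).
By induction, 2 | c(n) for all n ≥ 0.

2 | c(n)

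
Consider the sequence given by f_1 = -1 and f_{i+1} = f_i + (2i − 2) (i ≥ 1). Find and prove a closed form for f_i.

Claim: f_i = i^2 − 3i + 1.

Base case: f_1 = -1, and 1^2 − 3·1 + 1 = -1.
Assume f_m = m^2 − 3m + 1.
Then f_{m+1} = f_m + (2m − 2) = (m^2 − 3m + 1) + (2m − 2) = m^2 − m − 1,
and (m+1)^2 − 3·(m+1) + 1 = m^2 − m − 1.
Hence f_i = i^2 − 3i + 1 for every i ≥ 1, by induction.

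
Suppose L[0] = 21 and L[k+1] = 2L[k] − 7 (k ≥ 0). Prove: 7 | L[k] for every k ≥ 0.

Base case: L[0] = 21 = 7·3, so 7 | L[0].
Assume 7 | L[m], so L[m] = 7t for some integer t.
Then L[m+1] = 2L[m] − 7 = 2·(7t) − 7 = 7(2t − 1), so 7 | L[m+1].
This completes the inductive step, so 7 | L[k] for all k ≥ 0.

7 | L[k]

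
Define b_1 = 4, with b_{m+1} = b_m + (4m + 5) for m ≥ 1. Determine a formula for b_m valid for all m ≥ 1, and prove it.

Claim: b_m = 2m^2 + 3m − 1.

Base case: b_1 = 4, and 2·1^2 + 3·1 − 1 = 4.
Assume b_j = 2j^2 + 3j − 1.
Then b_{j+1} = b_j + (4j + 5) = (2j^2 + 3j − 1) + (4j + 5) = 2j^2 + 7j + 4,
and 2·(j+1)^2 + 3·(j+1) − 1 = 2j^2 + 7j + 4.
Hence b_m = 2m^2 + 3m − 1 for every m ≥ 1, by induction.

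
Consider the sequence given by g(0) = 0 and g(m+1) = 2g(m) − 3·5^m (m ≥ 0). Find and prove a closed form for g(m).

Claim: g(m) = 2^m − 5^m.

Base case: g(0) = 0, and 2^0 − 5^0 = 1 − 1 = 0.
Assume g(k) = 2^k − 5^k for some k ≥ 0.
Then g(k+1) = 2g(k) − 3·5^k = 2·(2^k − 5^k) − 3·5^k = 2^{k+1} − 2·5^k − 3·5^k = 2^{k+1} − 5·5^k = 2^{k+1} − 5^{k+1}.
By induction, g(m) = 2^m − 5^m for all m ≥ 0.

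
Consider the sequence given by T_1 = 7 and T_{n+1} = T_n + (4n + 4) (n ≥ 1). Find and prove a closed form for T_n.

Claim: T_n = 2n^2 + 2n + 3.

Base case: T_1 = 7, and 2·1^2 + 2·1 + 3 = 7.
Assume T_r = 2r^2 + 2r + 3.
Then T_{r+1} = T_r + (4r + 4) = (2r^2 + 2r + 3) + (4r + 4) = 2r^2 + 6r + 7,
and 2·(r+1)^2 + 2·(r+1) + 3 = 2r^2 + 6r + 7.
This completes the inductive step, so T_n = 2n^2 + 2n + 3 for all n ≥ 1.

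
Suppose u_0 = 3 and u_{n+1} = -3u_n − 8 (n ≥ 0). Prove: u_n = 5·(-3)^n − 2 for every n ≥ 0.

Base case: u_0 = 3, and 5·(-3)^0 − 2 = 5 − 2 = 3.
Assume u_r = 5·(-3)^r − 2 for some r ≥ 0.
Then u_{r+1} = -3u_r − 8 = -3·(5·(-3)^r − 2) − 8 = -15·(-3)^r + 6 − 8 = 5·(-3)^{r+1} − 2.
So the formula holds for r+1, and by induction u_n = 5·(-3)^n − 2 for all n ≥ 0.

u_n = 5·(-3)^n − 2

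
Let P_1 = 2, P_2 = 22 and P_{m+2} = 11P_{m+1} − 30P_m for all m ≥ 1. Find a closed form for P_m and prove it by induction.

Claim: P_m = 2·6^m − 2·5^m.

Base cases: P_1 = 2 and 2·6^1 − 2·5^1 = 2; P_2 = 22 and 2·6^2 − 2·5^2 = 22.
Assume P_i = 2·6^i − 2·5^i for all 1 ≤ i ≤ j, where j ≥ 2.
Then P_{j+1} = 11P_j − 30P_{j−1} = 11·(2·6^j − 2·5^j) − 30·(2·6^{j−1} − 2·5^{j−1}) = 2·(11·6 − 30)6^{j−1} − 2·(11·5 − 30)5^{j−1} = 72·6^{j−1} − 50·5^{j−1} = 2·6^{j+1} − 2·5^{j+1}.
This completes the inductive step, so P_m = 2·6^m − 2·5^m for all m ≥ 1.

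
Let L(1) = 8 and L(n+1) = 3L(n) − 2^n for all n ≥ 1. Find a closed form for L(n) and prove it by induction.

Claim: L(n) = 2·3^n + 2^n.

Base case: L(1) = 8, and 2·3^1 + 2^1 = 6 + 2 = 8.
Assume L(m) = 2·3^m + 2^m for some m ≥ 1.
Then L(m+1) = 3L(m) − 2^m = 3·(2·3^m + 2^m) − 2^m = 2·3^{m+1} + 3·2^m − 2^m = 2·3^{m+1} + 2·2^m = 2·3^{m+1} + 2^{m+1}.
By induction, L(n) = 2·3^n + 2^n for all n ≥ 1.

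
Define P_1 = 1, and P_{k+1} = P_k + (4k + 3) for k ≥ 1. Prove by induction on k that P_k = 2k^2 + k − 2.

Base case: P_1 = 1, and 2·1^2 + 1 − 2 = 1.
Assume P_m = 2m^2 + m − 2.
Then P_{m+1} = P_m + (4m + 3) = (2m^2 + m − 2) + (4m + 3) = 2m^2 + 5m + 1,
and 2·(m+1)^2 + (m+1) − 2 = 2m^2 + 5m + 1.
Hence P_k = 2k^2 + k − 2 for every k ≥ 1, by induction.

P_k = 2k^2 + k − 2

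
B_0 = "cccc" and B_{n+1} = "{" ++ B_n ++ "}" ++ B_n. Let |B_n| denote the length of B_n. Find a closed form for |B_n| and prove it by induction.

Claim: |B_n| = 6·2^n − 2.

Base case: |B_0| = 4, and 6·2^0 − 2 = 4.
Assume |B_m| = 6·2^m − 2.
Then |B_{m+1}| = 1 + |B_m| + 1 + |B_m| = 2|B_m| + 2 = 2(6·2^m − 2) + 2 = 6·2^{m+1} − 4 + 2 = 6·2^{m+1} − 2.
So the formula holds for m+1, and by induction |B_n| = 6·2^n − 2 for all n ≥ 0.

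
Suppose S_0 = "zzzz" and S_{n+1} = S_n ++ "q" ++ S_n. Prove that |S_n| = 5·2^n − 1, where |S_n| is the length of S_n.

Base case: |S_0| = 4, and 5·2^0 − 1 = 4.
Assume |S_j| = 5·2^j − 1.
Then |S_{j+1}| = |S_j| + 1 + |S_j| = 2|S_j| + 1 = 2(5·2^j − 1) + 1 = 5·2^{j+1} − 2 + 1 = 5·2^{j+1} − 1.
So the formula holds for j+1, and by induction |S_n| = 5·2^n − 1 for all n ≥ 0.

|S_n| = 5·2^n − 1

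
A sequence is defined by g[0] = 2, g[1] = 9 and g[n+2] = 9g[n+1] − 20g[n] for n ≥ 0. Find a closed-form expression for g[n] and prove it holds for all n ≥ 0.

Claim: g[n] = 5^n + 4^n.

Base cases: g[0] = 2 and 5^0 + 4^0 = 2; g[1] = 9 and 5^1 + 4^1 = 9.
Assume g[j] = 5^j + 4^j for all 0 ≤ j ≤ k, where k ≥ 1.
Then g[k+1] = 9g[k] − 20g[k−1] = 9·(5^k + 4^k) − 20·(5^{k−1} + 4^{k−1}) = (9·5 − 20)5^{k−1} + (9·4 − 20)4^{k−1} = 25·5^{k−1} + 16·4^{k−1} = 5^{k+1} + 4^{k+1}.
This completes the inductive step, so g[n] = 5^n + 4^n for all n ≥ 0.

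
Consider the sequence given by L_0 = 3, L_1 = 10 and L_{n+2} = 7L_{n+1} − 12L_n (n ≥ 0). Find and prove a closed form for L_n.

Claim: L_n = 2·3^n + 4^n.

Base cases: L_0 = 3 and 2·3^0 + 4^0 = 3; L_1 = 10 and 2·3^1 + 4^1 = 10.
Assume L_j = 2·3^j + 4^j for all 0 ≤ j ≤ r, where r ≥ 1.
Then L_{r+1} = 7L_r − 12L_{r−1} = 7·(2·3^r + 4^r) − 12·(2·3^{r−1} + 4^{r−1}) = 2·(7·3 − 12)3^{r−1} + (7·4 − 12)4^{r−1} = 18·3^{r−1} + 16·4^{r−1} = 2·3^{r+1} + 4^{r+1}.
Hence L_n = 2·3^n + 4^n for every n ≥ 0, by strong induction.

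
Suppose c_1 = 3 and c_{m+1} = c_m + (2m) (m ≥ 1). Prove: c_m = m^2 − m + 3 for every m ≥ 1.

Base case: c_1 = 3, and 1^2 − 1 + 3 = 3.
Assume c_k = k^2 − k + 3.
Then c_{k+1} = c_k + (2k) = (k^2 − k + 3) + (2k) = k^2 + k + 3,
and (k+1)^2 − (k+1) + 3 = k^2 + k + 3.
Hence c_m = m^2 − m + 3 for every m ≥ 1, by induction.

c_m = m^2 − m + 3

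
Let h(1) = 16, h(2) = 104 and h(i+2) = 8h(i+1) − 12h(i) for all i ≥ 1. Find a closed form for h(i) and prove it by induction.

Claim: h(i) = 3·6^i − 2^i.

Base cases: h(1) = 16 and 3·6^1 − 2^1 = 16; h(2) = 104 and 3·6^2 − 2^2 = 104.
Assume h(j) = 3·6^j − 2^j for all 1 ≤ j ≤ k, where k ≥ 2.
Then h(k+1) = 8h(k) − 12h(k−1) = 8·(3·6^k − 2^k) − 12·(3·6^{k−1} − 2^{k−1}) = 3·(8·6 − 12)6^{k−1} − (8·2 − 12)2^{k−1} = 108·6^{k−1} − 4·2^{k−1} = 3·6^{k+1} − 2^{k+1}.
By strong induction, h(i) = 3·6^i − 2^i for all i ≥ 1.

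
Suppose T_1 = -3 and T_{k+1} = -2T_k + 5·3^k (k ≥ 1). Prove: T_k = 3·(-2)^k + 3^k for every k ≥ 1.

Base case: T_1 = -3, and 3·(-2)^1 + 3^1 = -6 + 3 = -3.
Assume T_j = 3·(-2)^j + 3^j for some j ≥ 1.
Then T_{j+1} = -2T_j + 5·3^j = -2·(3·(-2)^j + 3^j) + 5·3^j = 3·(-2)^{j+1} − 2·3^j + 5·3^j = 3·(-2)^{j+1} + 3·3^j = 3·(-2)^{j+1} + 3^{j+1}.
Hence T_k = 3·(-2)^k + 3^k for every k ≥ 1, by induction.

T_k = 3·(-2)^k + 3^k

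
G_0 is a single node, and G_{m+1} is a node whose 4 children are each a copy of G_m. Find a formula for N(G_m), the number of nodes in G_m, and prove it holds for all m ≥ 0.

Claim: N(G_m) = (4^{m+1} − 1)/3.

Base case: N(G_0) = 1, and (4^{0+1} − 1)/3 = 1.
Assume N(G_k) = (4^{k+1} − 1)/3.
Then N(G_{k+1}) = 1 + 4N(G_k) = 1 + 4·(4^{k+1} − 1)/3 = 1 + (4^{k+2} − 4)/3 = (3 + 4^{k+2} − 4)/3 = (4^{k+2} − 1)/3.
So the formula holds for k+1, and by induction N(G_m) = (4^{m+1} − 1)/3 for all m ≥ 0.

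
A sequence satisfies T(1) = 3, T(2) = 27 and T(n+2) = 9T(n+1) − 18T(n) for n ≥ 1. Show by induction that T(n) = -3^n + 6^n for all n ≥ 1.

Base cases: T(1) = 3 and -3^1 + 6^1 = 3; T(2) = 27 and -3^2 + 6^2 = 27.
Assume T(j) = -3^j + 6^j for all 1 ≤ j ≤ m, where m ≥ 2.
Then T(m+1) = 9T(m) − 18T(m−1) = 9·(-3^m + 6^m) − 18·(-3^{m−1} + 6^{m−1}) = -(9·3 − 18)3^{m−1} + (9·6 − 18)6^{m−1} = -9·3^{m−1} + 36·6^{m−1} = -3^{m+1} + 6^{m+1}.
So the formula holds for m+1, and by strong induction T(n) = -3^n + 6^n for all n ≥ 1.

T(n) = -3^n + 6^n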